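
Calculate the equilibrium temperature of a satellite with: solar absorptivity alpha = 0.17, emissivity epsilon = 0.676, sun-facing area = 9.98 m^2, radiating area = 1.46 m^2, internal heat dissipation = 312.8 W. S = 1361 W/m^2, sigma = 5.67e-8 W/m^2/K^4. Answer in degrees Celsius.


Numerator = alpha*S*A_sun + Q_int = 0.17*1361*9.98 + 312.8 = 2621.8726 W
Denominator = eps*sigma*A_rad = 0.676*5.67e-8*1.46 = 5.5960632e-08 W/K^4
T^4 = 4.6852091e+10 K^4
T = 465.2456 K = 192.0956 C

192.0956 degrees Celsius


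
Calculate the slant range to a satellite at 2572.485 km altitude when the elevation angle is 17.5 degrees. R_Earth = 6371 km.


h = 2572.485 km, el = 17.5 deg
d = -R_E*sin(el) + sqrt((R_E*sin(el))^2 + 2*R_E*h + h^2)
d = -6371.0000*sin(0.3054326) + sqrt((6371.0000*0.3007058)^2 + 2*6371.0000*2572.485 + 2572.485^2)
d = 4646.7150 km

4646.7150 km


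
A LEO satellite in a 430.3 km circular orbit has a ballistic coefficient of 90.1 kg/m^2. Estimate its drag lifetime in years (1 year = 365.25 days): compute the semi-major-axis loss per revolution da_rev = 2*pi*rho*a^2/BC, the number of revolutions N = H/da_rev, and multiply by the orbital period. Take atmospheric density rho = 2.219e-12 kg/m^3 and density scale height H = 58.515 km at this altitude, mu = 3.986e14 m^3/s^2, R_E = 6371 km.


a = R_E + alt = 6801.3000 km = 6.8013e+06 m
da_rev = 2*pi*rho*a^2/BC = 2*pi*2.219e-12*(6.8013e+06)^2/90.1 = 7.158075 m per revolution
N = H/da_rev = 58515.0000 m / 7.158075 m = 8174.6839 revolutions
P = 2*pi*sqrt(a^3/mu) = 5582.1194 s
lifetime = N*P = 8174.6839 * 5582.1194 = 4.5632061e+07 s = 528.1489 days
years = 528.1489 / 365.25 = 1.4460 years

1.4460 years


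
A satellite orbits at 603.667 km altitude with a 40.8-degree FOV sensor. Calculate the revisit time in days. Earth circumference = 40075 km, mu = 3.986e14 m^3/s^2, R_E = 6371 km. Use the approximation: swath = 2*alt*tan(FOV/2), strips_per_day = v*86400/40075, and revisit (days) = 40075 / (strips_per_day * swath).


swath = 2*603.667*tan(0.3560472) = 449.0035 km
v = sqrt(mu/r) = 7559.7409 m/s = 7.5597 km/s
strips/day = v*86400/40075 = 7.5597*86400/40075 = 16.2985
coverage/day = strips * swath = 16.2985 * 449.0035 = 7318.0747 km
revisit = 40075 / 7318.0747 = 5.4762 days

5.4762 days


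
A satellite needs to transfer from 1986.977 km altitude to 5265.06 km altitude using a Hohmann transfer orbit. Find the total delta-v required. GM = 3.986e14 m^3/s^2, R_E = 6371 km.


r1 = 8357.9770 km = 8.357977e+06 m
r2 = 11636.0600 km = 1.163606e+07 m
dv1 = sqrt(mu/r1)*(sqrt(2*r2/(r1+r2)) - 1) = 544.6417 m/s
dv2 = sqrt(mu/r2)*(1 - sqrt(2*r1/(r1+r2))) = 501.2593 m/s
total dv = |dv1| + |dv2| = 544.6417 + 501.2593 = 1045.9010 m/s = 1.0459 km/s

1.0459 km/s


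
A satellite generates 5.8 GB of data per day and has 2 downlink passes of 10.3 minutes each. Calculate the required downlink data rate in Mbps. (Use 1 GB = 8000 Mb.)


total contact time = 2 * 10.3 * 60 = 1236.0000 s
data = 5.8 GB = 46400.0000 Mb
rate = 46400.0000 / 1236.0000 = 37.5405 Mbps

37.5405 Mbps


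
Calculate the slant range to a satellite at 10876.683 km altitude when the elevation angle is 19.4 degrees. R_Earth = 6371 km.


h = 10876.683 km, el = 19.4 deg
d = -R_E*sin(el) + sqrt((R_E*sin(el))^2 + 2*R_E*h + h^2)
d = -6371.0000*sin(0.3385939) + sqrt((6371.0000*0.3321611)^2 + 2*6371.0000*10876.683 + 10876.683^2)
d = 14050.7809 km

14050.7809 km


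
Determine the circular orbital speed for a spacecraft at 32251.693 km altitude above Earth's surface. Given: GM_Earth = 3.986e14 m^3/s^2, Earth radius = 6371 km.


r = R_E + alt = 6371.0 + 32251.693 = 38622.6930 km = 3.8622693e+07 m
v = sqrt(mu/r) = sqrt(3.986e14 / 3.8622693e+07) = 3212.5313 m/s = 3.2125 km/s

3.2125 km/s


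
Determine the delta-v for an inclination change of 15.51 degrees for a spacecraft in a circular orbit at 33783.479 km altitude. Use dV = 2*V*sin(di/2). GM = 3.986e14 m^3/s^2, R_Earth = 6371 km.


r = 40154.4790 km = 4.0154479e+07 m
V = sqrt(mu/r) = 3150.6608 m/s
di = 15.51 deg = 0.2707006 rad
dV = 2*V*sin(di/2) = 2*3150.6608*sin(0.1353503)
dV = 850.2839 m/s = 0.8502839 km/s

0.8503 km/s


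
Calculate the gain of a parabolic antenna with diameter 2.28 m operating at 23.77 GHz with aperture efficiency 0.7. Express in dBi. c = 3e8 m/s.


lambda = c/f = 3e8 / 2.377e+10 = 0.01262095 m
G = eta*(pi*D/lambda)^2 = 0.7*(pi*2.28/0.01262095)^2
G = 225467.1802 (linear)
G = 10*log10(225467.1802) = 53.5308 dBi

53.5308 dBi


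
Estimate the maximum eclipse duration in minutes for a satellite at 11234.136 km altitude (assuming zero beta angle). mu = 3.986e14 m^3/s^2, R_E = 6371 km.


r = 17605.1360 km
T = 387.4530 min
Eclipse fraction = arcsin(R_E/r)/pi = arcsin(6371.0000/17605.1360)/pi
= arcsin(0.361883)/pi = 0.117866
Eclipse duration = 0.117866 * 387.4530 = 45.6675 min

45.6675 minutes


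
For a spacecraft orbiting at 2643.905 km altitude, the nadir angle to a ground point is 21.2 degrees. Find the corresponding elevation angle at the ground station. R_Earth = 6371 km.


r = R_E + alt = 9014.9050 km
Law of sines in the satellite / Earth-center / ground-point triangle:
  sin(nadir)/R_E = sin(90 + el)/r  =>  cos(el) = (r/R_E)*sin(nadir)
cos(el) = (9014.9050 / 6371.0000) * sin(21.2 deg) = 0.5116954
el = arccos(0.5116954) = 59.2232 deg
(Earth-central angle = 90 - nadir - el = 9.5768 deg)

59.2232 degrees


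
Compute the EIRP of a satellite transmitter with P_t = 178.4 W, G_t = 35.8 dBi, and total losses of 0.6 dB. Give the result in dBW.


Pt = 178.4 W = 22.5139 dBW
EIRP = Pt_dBW + Gt - losses = 22.5139 + 35.8 - 0.6 = 57.7139 dBW

57.7139 dBW


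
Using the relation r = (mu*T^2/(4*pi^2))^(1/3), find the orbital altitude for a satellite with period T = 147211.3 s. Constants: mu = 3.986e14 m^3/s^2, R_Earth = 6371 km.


T = 147211.3 s
r = (mu*T^2/(4*pi^2))^(1/3) = (3.986e14 * 147211.3^2 / (4*pi^2))^(1/3)
r = 6.0258727e+07 m = 60258.7268 km
alt = r - R_E = 60258.7268 - 6371 = 53887.7268 km

53887.7268 km


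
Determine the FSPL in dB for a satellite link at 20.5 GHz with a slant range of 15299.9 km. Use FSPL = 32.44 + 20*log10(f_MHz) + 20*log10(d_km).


f = 20.5 GHz = 20500.0000 MHz
d = 15299.9 km
FSPL = 32.44 + 20*log10(20500.0000) + 20*log10(15299.9)
FSPL = 32.44 + 86.2351 + 83.6938
FSPL = 202.3688 dB

202.3688 dB


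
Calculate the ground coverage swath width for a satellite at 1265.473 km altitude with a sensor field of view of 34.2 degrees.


FOV = 34.2 deg = 0.5969026 rad
swath = 2 * alt * tan(FOV/2) = 2 * 1265.473 * tan(0.2984513)
swath = 2 * 1265.473 * 0.3076402
swath = 778.6207 km

778.6207 km


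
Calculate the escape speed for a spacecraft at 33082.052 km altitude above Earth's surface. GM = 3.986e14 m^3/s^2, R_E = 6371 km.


r = 6371.0 + 33082.052 = 39453.0520 km = 3.9453052e+07 m
v_esc = sqrt(2*mu/r) = sqrt(2*3.986e14 / 3.9453052e+07)
v_esc = 4495.1412 m/s = 4.4951 km/s

4.4951 km/s


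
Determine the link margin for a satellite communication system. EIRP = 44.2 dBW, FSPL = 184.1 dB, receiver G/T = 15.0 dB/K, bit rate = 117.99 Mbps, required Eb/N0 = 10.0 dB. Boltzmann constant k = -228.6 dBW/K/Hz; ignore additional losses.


C/N0 = EIRP - FSPL + G/T - k = 44.2 - 184.1 + 15.0 - (-228.6)
C/N0 = 103.7000 dB-Hz
R_b = 117.99 Mbps = 1.1799e+08 bps -> 10*log10(R_b) = 80.7185 dB-Hz
Eb/N0 = C/N0 - 10*log10(R_b) = 103.7000 - 80.7185 = 22.9815 dB
Margin = Eb/N0 - Eb/N0_req = 22.9815 - 10.0 = 12.9815 dB (link closes)

12.9815 dB


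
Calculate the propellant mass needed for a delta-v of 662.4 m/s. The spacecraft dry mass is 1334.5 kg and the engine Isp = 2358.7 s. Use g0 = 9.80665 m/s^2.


ve = Isp * g0 = 2358.7 * 9.80665 = 23130.945355 m/s
mass ratio = exp(dv/ve) = exp(662.4/23130.945355) = 1.02905094
m_prop = m_dry * (mr - 1) = 1334.5 * (1.02905094 - 1)
m_prop = 38.7685 kg

38.7685 kg


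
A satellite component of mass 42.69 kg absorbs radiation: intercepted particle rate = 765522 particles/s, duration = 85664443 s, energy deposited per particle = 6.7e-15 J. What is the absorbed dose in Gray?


Total energy deposited = rate * time * E_per
  = 765522 * 85664443 * 6.7e-15 = 0.4393727 J
Dose = E_total / mass = 0.4393727 / 42.69
Dose = 0.01029217 Gy

0.0103 Gy


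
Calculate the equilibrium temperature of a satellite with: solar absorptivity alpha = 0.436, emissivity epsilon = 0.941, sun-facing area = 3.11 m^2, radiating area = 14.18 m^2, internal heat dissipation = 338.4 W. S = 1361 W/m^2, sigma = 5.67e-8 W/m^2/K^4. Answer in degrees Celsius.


Numerator = alpha*S*A_sun + Q_int = 0.436*1361*3.11 + 338.4 = 2183.8616 W
Denominator = eps*sigma*A_rad = 0.941*5.67e-8*14.18 = 7.5656965e-07 W/K^4
T^4 = 2.8865308e+09 K^4
T = 231.7897 K = -41.3603 C

-41.3603 degrees Celsius


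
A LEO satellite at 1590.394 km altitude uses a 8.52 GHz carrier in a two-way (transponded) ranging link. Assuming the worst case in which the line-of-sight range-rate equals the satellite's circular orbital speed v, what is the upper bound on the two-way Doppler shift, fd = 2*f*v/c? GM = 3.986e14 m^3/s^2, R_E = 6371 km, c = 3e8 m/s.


r = 7.961394e+06 m
v = sqrt(mu/r) = 7075.7762 m/s (worst-case radial velocity)
f = 8.52 GHz = 8.52e+09 Hz
fd = 2*f*v/c = 2*8.52e+09*7075.7762/3.0e+08
fd = 401904.0886 Hz

401904.0886 Hz


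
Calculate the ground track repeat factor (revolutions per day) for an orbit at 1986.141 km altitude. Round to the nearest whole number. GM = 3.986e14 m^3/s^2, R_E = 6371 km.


r = 8.357141e+06 m
T = 2*pi*sqrt(r^3/mu) = 7603.2245 s = 126.7204 min
revs/day = 1440 / 126.7204 = 11.3636
Rounded: 11 revolutions per day

11 revolutions per day


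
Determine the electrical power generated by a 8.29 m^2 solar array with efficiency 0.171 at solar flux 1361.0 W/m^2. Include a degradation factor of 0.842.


P = area * eta * S * degradation
P = 8.29 * 0.171 * 1361.0 * 0.842
P = 1624.5043 W

1624.5043 W


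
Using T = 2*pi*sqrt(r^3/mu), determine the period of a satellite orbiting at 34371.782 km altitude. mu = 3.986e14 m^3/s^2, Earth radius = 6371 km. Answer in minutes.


r = 40742.7820 km = 4.0742782e+07 m
T = 2*pi*sqrt(r^3/mu) = 2*pi*sqrt(6.763197e+22 / 3.986e14)
T = 81844.0744 s = 1364.0679 min

1364.0679 minutes


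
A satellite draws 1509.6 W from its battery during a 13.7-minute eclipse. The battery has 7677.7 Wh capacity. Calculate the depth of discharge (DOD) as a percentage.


E_used = P * t / 60 = 1509.6 * 13.7 / 60 = 344.6920 Wh
DOD = E_used / E_total * 100 = 344.6920 / 7677.7 * 100
DOD = 4.4895 %

4.4895 %


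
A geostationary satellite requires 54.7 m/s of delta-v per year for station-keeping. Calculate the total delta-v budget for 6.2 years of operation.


dV = rate * years = 54.7 * 6.2
dV = 339.1400 m/s

339.1400 m/s


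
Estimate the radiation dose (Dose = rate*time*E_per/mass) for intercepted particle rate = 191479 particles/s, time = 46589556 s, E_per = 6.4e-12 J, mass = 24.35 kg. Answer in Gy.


Total energy deposited = rate * time * E_per
  = 191479 * 46589556 * 6.4e-12 = 57.0939 J
Dose = E_total / mass = 57.0939 / 24.35
Dose = 2.3447 Gy

2.3447 Gy


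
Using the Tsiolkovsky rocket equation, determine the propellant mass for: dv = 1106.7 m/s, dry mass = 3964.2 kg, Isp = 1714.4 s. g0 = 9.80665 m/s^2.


ve = Isp * g0 = 1714.4 * 9.80665 = 16812.520760 m/s
mass ratio = exp(dv/ve) = exp(1106.7/16812.520760) = 1.06804080
m_prop = m_dry * (mr - 1) = 3964.2 * (1.06804080 - 1)
m_prop = 269.7273 kg

269.7273 kg


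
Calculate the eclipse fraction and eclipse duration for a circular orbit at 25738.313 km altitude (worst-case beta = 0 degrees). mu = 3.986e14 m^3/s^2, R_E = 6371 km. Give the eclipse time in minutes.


r = 32109.3130 km
T = 954.3474 min
Eclipse fraction = arcsin(R_E/r)/pi = arcsin(6371.0000/32109.3130)/pi
= arcsin(0.198416)/pi = 0.06357969
Eclipse duration = 0.06357969 * 954.3474 = 60.6771 min

60.6771 minutes


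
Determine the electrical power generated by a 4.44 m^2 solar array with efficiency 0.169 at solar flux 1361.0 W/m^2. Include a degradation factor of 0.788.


P = area * eta * S * degradation
P = 4.44 * 0.169 * 1361.0 * 0.788
P = 804.7371 W

804.7371 W


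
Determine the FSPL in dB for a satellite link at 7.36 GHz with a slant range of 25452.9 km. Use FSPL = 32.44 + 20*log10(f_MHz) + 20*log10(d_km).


f = 7.36 GHz = 7360.0000 MHz
d = 25452.9 km
FSPL = 32.44 + 20*log10(7360.0000) + 20*log10(25452.9)
FSPL = 32.44 + 77.3376 + 88.1147
FSPL = 197.8923 dB

197.8923 dB


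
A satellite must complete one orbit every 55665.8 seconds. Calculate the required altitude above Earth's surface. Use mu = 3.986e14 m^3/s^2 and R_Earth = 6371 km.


T = 55665.8 s
r = (mu*T^2/(4*pi^2))^(1/3) = (3.986e14 * 55665.8^2 / (4*pi^2))^(1/3)
r = 3.1510224e+07 m = 31510.2239 km
alt = r - R_E = 31510.2239 - 6371 = 25139.2239 km

25139.2239 km


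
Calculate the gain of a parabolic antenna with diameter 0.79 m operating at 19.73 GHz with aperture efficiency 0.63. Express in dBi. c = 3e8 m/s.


lambda = c/f = 3e8 / 1.973e+10 = 0.01520527 m
G = eta*(pi*D/lambda)^2 = 0.63*(pi*0.79/0.01520527)^2
G = 16784.4123 (linear)
G = 10*log10(16784.4123) = 42.2491 dBi

42.2491 dBi


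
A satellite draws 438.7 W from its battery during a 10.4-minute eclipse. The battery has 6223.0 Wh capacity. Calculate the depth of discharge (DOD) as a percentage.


E_used = P * t / 60 = 438.7 * 10.4 / 60 = 76.0413 Wh
DOD = E_used / E_total * 100 = 76.0413 / 6223.0 * 100
DOD = 1.2219 %

1.2219 %


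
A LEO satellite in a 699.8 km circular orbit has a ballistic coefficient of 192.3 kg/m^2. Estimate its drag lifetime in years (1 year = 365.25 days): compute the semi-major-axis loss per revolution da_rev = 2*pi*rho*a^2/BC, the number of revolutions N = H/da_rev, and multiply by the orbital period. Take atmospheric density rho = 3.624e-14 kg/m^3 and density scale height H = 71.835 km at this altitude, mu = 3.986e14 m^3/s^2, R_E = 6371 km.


a = R_E + alt = 7070.8000 km = 7.0708e+06 m
da_rev = 2*pi*rho*a^2/BC = 2*pi*3.624e-14*(7.0708e+06)^2/192.3 = 0.0592005688 m per revolution
N = H/da_rev = 71835.0000 m / 0.0592005688 m = 1.2134174e+06 revolutions
P = 2*pi*sqrt(a^3/mu) = 5917.1701 s
lifetime = N*P = 1.2134174e+06 * 5917.1701 = 7.1799971e+09 s = 83101.8180 days
years = 83101.8180 / 365.25 = 227.5204 years

227.5204 years


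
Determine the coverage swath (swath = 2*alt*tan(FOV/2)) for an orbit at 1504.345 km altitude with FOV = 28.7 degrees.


FOV = 28.7 deg = 0.5009095 rad
swath = 2 * alt * tan(FOV/2) = 2 * 1504.345 * tan(0.2504547)
swath = 2 * 1504.345 * 0.2558264
swath = 769.7023 km

769.7023 km


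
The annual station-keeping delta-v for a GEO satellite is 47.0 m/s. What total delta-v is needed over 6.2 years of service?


dV = rate * years = 47.0 * 6.2
dV = 291.4000 m/s

291.4000 m/s


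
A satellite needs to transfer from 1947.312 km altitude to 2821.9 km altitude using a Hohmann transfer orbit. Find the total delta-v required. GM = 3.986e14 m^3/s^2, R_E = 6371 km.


r1 = 8318.3120 km = 8.318312e+06 m
r2 = 9192.9000 km = 9.1929e+06 m
dv1 = sqrt(mu/r1)*(sqrt(2*r2/(r1+r2)) - 1) = 170.7594 m/s
dv2 = sqrt(mu/r2)*(1 - sqrt(2*r1/(r1+r2))) = 166.5432 m/s
total dv = |dv1| + |dv2| = 170.7594 + 166.5432 = 337.3025 m/s = 0.3373025 km/s

0.3373 km/s


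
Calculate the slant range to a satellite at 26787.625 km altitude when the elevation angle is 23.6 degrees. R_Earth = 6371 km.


h = 26787.625 km, el = 23.6 deg
d = -R_E*sin(el) + sqrt((R_E*sin(el))^2 + 2*R_E*h + h^2)
d = -6371.0000*sin(0.4118977) + sqrt((6371.0000*0.400349)^2 + 2*6371.0000*26787.625 + 26787.625^2)
d = 30090.0021 km

30090.0021 km


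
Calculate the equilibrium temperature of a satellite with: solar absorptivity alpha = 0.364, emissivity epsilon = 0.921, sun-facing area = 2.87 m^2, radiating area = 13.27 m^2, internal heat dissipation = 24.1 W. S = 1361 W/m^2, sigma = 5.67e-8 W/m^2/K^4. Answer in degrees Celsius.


Numerator = alpha*S*A_sun + Q_int = 0.364*1361*2.87 + 24.1 = 1445.9095 W
Denominator = eps*sigma*A_rad = 0.921*5.67e-8*13.27 = 6.9296869e-07 W/K^4
T^4 = 2.0865437e+09 K^4
T = 213.7258 K = -59.4242 C

-59.4242 degrees Celsius


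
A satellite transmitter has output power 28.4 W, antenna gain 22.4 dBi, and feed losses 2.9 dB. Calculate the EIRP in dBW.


Pt = 28.4 W = 14.5332 dBW
EIRP = Pt_dBW + Gt - losses = 14.5332 + 22.4 - 2.9 = 34.0332 dBW

34.0332 dBW


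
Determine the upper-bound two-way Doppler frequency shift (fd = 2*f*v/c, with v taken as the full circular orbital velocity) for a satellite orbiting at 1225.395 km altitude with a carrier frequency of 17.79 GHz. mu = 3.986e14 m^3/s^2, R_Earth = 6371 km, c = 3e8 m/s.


r = 7.596395e+06 m
v = sqrt(mu/r) = 7243.7738 m/s (worst-case radial velocity)
f = 17.79 GHz = 1.779e+10 Hz
fd = 2*f*v/c = 2*1.779e+10*7243.7738/3.0e+08
fd = 859111.5674 Hz

859111.5674 Hz


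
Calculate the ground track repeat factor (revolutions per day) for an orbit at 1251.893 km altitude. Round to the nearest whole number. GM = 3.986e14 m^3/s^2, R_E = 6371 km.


r = 7.622893e+06 m
T = 2*pi*sqrt(r^3/mu) = 6623.5521 s = 110.3925 min
revs/day = 1440 / 110.3925 = 13.0444
Rounded: 13 revolutions per day

13 revolutions per day


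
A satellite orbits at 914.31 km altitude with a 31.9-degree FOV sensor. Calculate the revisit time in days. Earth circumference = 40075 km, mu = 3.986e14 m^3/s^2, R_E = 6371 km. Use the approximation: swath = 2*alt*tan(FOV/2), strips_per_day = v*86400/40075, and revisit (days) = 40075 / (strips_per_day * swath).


swath = 2*914.31*tan(0.27838) = 522.6218 km
v = sqrt(mu/r) = 7396.8128 m/s = 7.3968 km/s
strips/day = v*86400/40075 = 7.3968*86400/40075 = 15.9472
coverage/day = strips * swath = 15.9472 * 522.6218 = 8334.3620 km
revisit = 40075 / 8334.3620 = 4.8084 days

4.8084 days


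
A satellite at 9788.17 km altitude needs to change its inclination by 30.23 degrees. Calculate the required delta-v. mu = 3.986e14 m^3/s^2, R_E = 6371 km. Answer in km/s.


r = 16159.1700 km = 1.615917e+07 m
V = sqrt(mu/r) = 4966.5993 m/s
di = 30.23 deg = 0.527613 rad
dV = 2*V*sin(di/2) = 2*4966.5993*sin(0.2638065)
dV = 2590.1536 m/s = 2.5902 km/s

2.5902 km/s


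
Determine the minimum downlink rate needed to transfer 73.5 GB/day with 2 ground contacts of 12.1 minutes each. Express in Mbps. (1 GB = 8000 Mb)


total contact time = 2 * 12.1 * 60 = 1452.0000 s
data = 73.5 GB = 588000.0000 Mb
rate = 588000.0000 / 1452.0000 = 404.9587 Mbps

404.9587 Mbps


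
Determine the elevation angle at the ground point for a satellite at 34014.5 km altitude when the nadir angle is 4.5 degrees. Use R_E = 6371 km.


r = R_E + alt = 40385.5000 km
Law of sines in the satellite / Earth-center / ground-point triangle:
  sin(nadir)/R_E = sin(90 + el)/r  =>  cos(el) = (r/R_E)*sin(nadir)
cos(el) = (40385.5000 / 6371.0000) * sin(4.5 deg) = 0.4973489
el = arccos(0.4973489) = 60.1752 deg
(Earth-central angle = 90 - nadir - el = 25.3248 deg)

60.1752 degrees


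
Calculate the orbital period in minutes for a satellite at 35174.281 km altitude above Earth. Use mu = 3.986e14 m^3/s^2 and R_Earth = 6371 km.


r = 41545.2810 km = 4.1545281e+07 m
T = 2*pi*sqrt(r^3/mu) = 2*pi*sqrt(7.1707586e+22 / 3.986e14)
T = 84274.0319 s = 1404.5672 min

1404.5672 minutes


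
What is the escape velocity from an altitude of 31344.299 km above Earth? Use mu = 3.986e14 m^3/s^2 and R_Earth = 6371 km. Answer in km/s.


r = 6371.0 + 31344.299 = 37715.2990 km = 3.7715299e+07 m
v_esc = sqrt(2*mu/r) = sqrt(2*3.986e14 / 3.7715299e+07)
v_esc = 4597.5331 m/s = 4.5975 km/s

4.5975 km/s


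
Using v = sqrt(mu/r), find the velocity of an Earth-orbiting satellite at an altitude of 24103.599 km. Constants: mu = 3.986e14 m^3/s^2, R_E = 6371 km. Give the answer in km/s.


r = R_E + alt = 6371.0 + 24103.599 = 30474.5990 km = 3.0474599e+07 m
v = sqrt(mu/r) = sqrt(3.986e14 / 3.0474599e+07) = 3616.5931 m/s = 3.6166 km/s

3.6166 km/s


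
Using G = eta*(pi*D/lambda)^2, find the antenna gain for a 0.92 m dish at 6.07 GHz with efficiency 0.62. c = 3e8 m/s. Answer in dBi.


lambda = c/f = 3e8 / 6.07e+09 = 0.04942339 m
G = eta*(pi*D/lambda)^2 = 0.62*(pi*0.92/0.04942339)^2
G = 2120.3227 (linear)
G = 10*log10(2120.3227) = 33.2640 dBi

33.2640 dBi


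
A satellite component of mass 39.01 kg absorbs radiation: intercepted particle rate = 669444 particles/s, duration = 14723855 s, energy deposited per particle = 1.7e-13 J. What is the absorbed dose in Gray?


Total energy deposited = rate * time * E_per
  = 669444 * 14723855 * 1.7e-13 = 1.6757 J
Dose = E_total / mass = 1.6757 / 39.01
Dose = 0.04295451 Gy

0.0430 Gy


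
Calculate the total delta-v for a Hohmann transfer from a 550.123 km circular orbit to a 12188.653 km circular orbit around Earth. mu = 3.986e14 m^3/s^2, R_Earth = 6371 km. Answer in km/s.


r1 = 6921.1230 km = 6.921123e+06 m
r2 = 18559.6530 km = 1.8559653e+07 m
dv1 = sqrt(mu/r1)*(sqrt(2*r2/(r1+r2)) - 1) = 1570.6195 m/s
dv2 = sqrt(mu/r2)*(1 - sqrt(2*r1/(r1+r2))) = 1218.5880 m/s
total dv = |dv1| + |dv2| = 1570.6195 + 1218.5880 = 2789.2075 m/s = 2.7892 km/s

2.7892 km/s


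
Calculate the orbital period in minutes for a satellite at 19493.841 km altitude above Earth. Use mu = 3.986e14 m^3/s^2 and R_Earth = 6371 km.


r = 25864.8410 km = 2.5864841e+07 m
T = 2*pi*sqrt(r^3/mu) = 2*pi*sqrt(1.730332e+22 / 3.986e14)
T = 41397.6740 s = 689.9612 min

689.9612 minutes


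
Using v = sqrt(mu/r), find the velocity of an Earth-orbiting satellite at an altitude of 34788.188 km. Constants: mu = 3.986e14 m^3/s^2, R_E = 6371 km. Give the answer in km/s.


r = R_E + alt = 6371.0 + 34788.188 = 41159.1880 km = 4.1159188e+07 m
v = sqrt(mu/r) = sqrt(3.986e14 / 4.1159188e+07) = 3111.9689 m/s = 3.1120 km/s

3.1120 km/s


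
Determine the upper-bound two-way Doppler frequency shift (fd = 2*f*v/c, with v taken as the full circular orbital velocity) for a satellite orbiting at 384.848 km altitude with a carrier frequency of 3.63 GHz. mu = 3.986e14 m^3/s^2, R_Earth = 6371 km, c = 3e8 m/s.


r = 6.755848e+06 m
v = sqrt(mu/r) = 7681.1936 m/s (worst-case radial velocity)
f = 3.63 GHz = 3.63e+09 Hz
fd = 2*f*v/c = 2*3.63e+09*7681.1936/3.0e+08
fd = 185884.8855 Hz

185884.8855 Hz


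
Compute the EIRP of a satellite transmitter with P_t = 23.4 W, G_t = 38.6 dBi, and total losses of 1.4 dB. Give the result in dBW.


Pt = 23.4 W = 13.6922 dBW
EIRP = Pt_dBW + Gt - losses = 13.6922 + 38.6 - 1.4 = 50.8922 dBW

50.8922 dBW


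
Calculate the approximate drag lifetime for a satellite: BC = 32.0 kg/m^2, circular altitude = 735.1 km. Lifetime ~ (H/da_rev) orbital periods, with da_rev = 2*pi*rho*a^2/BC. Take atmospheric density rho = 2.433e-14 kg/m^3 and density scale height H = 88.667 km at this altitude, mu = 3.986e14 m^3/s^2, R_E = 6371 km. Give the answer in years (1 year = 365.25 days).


a = R_E + alt = 7106.1000 km = 7.1061e+06 m
da_rev = 2*pi*rho*a^2/BC = 2*pi*2.433e-14*(7.1061e+06)^2/32.0 = 0.241231839 m per revolution
N = H/da_rev = 88667.0000 m / 0.241231839 m = 367559.2749 revolutions
P = 2*pi*sqrt(a^3/mu) = 5961.5363 s
lifetime = N*P = 367559.2749 * 5961.5363 = 2.191218e+09 s = 25361.3190 days
years = 25361.3190 / 365.25 = 69.4355 years

69.4355 years


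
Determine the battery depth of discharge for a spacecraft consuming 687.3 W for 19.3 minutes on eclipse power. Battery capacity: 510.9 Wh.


E_used = P * t / 60 = 687.3 * 19.3 / 60 = 221.0815 Wh
DOD = E_used / E_total * 100 = 221.0815 / 510.9 * 100
DOD = 43.2729 %

43.2729 %


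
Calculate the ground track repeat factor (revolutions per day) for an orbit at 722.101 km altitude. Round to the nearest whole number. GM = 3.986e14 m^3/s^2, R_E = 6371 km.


r = 7.093101e+06 m
T = 2*pi*sqrt(r^3/mu) = 5945.1859 s = 99.0864 min
revs/day = 1440 / 99.0864 = 14.5328
Rounded: 15 revolutions per day

15 revolutions per day


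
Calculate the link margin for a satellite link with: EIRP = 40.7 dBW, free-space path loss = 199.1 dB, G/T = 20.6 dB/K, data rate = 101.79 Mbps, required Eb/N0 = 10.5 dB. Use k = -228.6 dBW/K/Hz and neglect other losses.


C/N0 = EIRP - FSPL + G/T - k = 40.7 - 199.1 + 20.6 - (-228.6)
C/N0 = 90.8000 dB-Hz
R_b = 101.79 Mbps = 1.0179e+08 bps -> 10*log10(R_b) = 80.0771 dB-Hz
Eb/N0 = C/N0 - 10*log10(R_b) = 90.8000 - 80.0771 = 10.7229 dB
Margin = Eb/N0 - Eb/N0_req = 10.7229 - 10.5 = 0.2229489 dB (link closes)

0.2229 dB


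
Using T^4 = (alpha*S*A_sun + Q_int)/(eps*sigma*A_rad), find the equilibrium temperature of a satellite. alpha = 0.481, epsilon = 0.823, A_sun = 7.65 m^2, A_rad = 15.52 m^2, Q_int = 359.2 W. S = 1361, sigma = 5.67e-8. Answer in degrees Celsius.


Numerator = alpha*S*A_sun + Q_int = 0.481*1361*7.65 + 359.2 = 5367.2036 W
Denominator = eps*sigma*A_rad = 0.823*5.67e-8*15.52 = 7.2422683e-07 W/K^4
T^4 = 7.4109428e+09 K^4
T = 293.4056 K = 20.2556 C

20.2556 degrees Celsius


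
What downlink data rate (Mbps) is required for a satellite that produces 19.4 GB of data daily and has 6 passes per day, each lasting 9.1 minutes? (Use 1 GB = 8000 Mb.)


total contact time = 6 * 9.1 * 60 = 3276.0000 s
data = 19.4 GB = 155200.0000 Mb
rate = 155200.0000 / 3276.0000 = 47.3748 Mbps

47.3748 Mbps


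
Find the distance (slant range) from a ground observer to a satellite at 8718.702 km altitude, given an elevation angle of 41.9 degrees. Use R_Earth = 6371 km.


h = 8718.702 km, el = 41.9 deg
d = -R_E*sin(el) + sqrt((R_E*sin(el))^2 + 2*R_E*h + h^2)
d = -6371.0000*sin(0.731293) + sqrt((6371.0000*0.6678326)^2 + 2*6371.0000*8718.702 + 8718.702^2)
d = 10070.4773 km

10070.4773 km


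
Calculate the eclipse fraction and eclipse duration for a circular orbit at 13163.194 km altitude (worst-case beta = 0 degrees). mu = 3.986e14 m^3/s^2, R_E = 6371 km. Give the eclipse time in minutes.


r = 19534.1940 km
T = 452.8488 min
Eclipse fraction = arcsin(R_E/r)/pi = arcsin(6371.0000/19534.1940)/pi
= arcsin(0.326146)/pi = 0.1057501
Eclipse duration = 0.1057501 * 452.8488 = 47.8888 min

47.8888 minutes


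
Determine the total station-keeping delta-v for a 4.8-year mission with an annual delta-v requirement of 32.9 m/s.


dV = rate * years = 32.9 * 4.8
dV = 157.9200 m/s

157.9200 m/s


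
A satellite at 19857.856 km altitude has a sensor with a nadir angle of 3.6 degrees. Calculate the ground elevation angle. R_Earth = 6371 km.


r = R_E + alt = 26228.8560 km
Law of sines in the satellite / Earth-center / ground-point triangle:
  sin(nadir)/R_E = sin(90 + el)/r  =>  cos(el) = (r/R_E)*sin(nadir)
cos(el) = (26228.8560 / 6371.0000) * sin(3.6 deg) = 0.2585031
el = arccos(0.2585031) = 75.0187 deg
(Earth-central angle = 90 - nadir - el = 11.3813 deg)

75.0187 degrees


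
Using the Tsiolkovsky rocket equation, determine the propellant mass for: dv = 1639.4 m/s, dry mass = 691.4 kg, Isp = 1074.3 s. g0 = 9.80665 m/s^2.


ve = Isp * g0 = 1074.3 * 9.80665 = 10535.284095 m/s
mass ratio = exp(dv/ve) = exp(1639.4/10535.284095) = 1.16837094
m_prop = m_dry * (mr - 1) = 691.4 * (1.16837094 - 1)
m_prop = 116.4117 kg

116.4117 kg


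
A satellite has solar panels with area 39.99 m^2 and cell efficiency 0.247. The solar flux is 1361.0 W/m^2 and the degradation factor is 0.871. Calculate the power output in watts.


P = area * eta * S * degradation
P = 39.99 * 0.247 * 1361.0 * 0.871
P = 11709.1303 W

11709.1303 W


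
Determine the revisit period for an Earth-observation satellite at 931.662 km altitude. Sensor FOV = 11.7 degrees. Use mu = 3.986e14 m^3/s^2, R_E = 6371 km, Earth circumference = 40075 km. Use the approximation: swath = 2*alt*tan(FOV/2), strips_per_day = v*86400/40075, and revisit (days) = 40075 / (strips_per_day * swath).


swath = 2*931.662*tan(0.1021018) = 190.9125 km
v = sqrt(mu/r) = 7388.0197 m/s = 7.3880 km/s
strips/day = v*86400/40075 = 7.3880*86400/40075 = 15.9283
coverage/day = strips * swath = 15.9283 * 190.9125 = 3040.9039 km
revisit = 40075 / 3040.9039 = 13.1786 days

13.1786 days


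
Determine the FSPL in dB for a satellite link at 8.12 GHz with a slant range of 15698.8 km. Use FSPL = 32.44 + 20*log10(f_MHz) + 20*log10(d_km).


f = 8.12 GHz = 8120.0000 MHz
d = 15698.8 km
FSPL = 32.44 + 20*log10(8120.0000) + 20*log10(15698.8)
FSPL = 32.44 + 78.1911 + 83.9173
FSPL = 194.5484 dB

194.5484 dB


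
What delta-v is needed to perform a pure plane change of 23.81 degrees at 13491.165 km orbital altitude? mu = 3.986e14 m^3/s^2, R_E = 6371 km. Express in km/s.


r = 19862.1650 km = 1.9862165e+07 m
V = sqrt(mu/r) = 4479.7663 m/s
di = 23.81 deg = 0.4155629 rad
dV = 2*V*sin(di/2) = 2*4479.7663*sin(0.2077814)
dV = 1848.2582 m/s = 1.8483 km/s

1.8483 km/s


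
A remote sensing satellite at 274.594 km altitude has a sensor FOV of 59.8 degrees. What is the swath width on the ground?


FOV = 59.8 deg = 1.0437 rad
swath = 2 * alt * tan(FOV/2) = 2 * 274.594 * tan(0.5218534)
swath = 2 * 274.594 * 0.5750255
swath = 315.7971 km

315.7971 km


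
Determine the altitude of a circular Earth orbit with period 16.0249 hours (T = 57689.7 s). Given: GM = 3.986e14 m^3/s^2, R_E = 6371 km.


T = 57689.7 s
r = (mu*T^2/(4*pi^2))^(1/3) = (3.986e14 * 57689.7^2 / (4*pi^2))^(1/3)
r = 3.2269436e+07 m = 32269.4358 km
alt = r - R_E = 32269.4358 - 6371 = 25898.4358 km

25898.4358 km


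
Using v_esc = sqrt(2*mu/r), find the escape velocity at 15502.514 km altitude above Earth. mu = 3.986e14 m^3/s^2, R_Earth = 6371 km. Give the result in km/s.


r = 6371.0 + 15502.514 = 21873.5140 km = 2.1873514e+07 m
v_esc = sqrt(2*mu/r) = sqrt(2*3.986e14 / 2.1873514e+07)
v_esc = 6037.0443 m/s = 6.0370 km/s

6.0370 km/s


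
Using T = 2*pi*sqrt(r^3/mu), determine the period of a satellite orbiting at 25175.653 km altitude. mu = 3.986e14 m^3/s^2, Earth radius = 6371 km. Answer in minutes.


r = 31546.6530 km = 3.1546653e+07 m
T = 2*pi*sqrt(r^3/mu) = 2*pi*sqrt(3.1394955e+22 / 3.986e14)
T = 55762.3611 s = 929.3727 min

929.3727 minutes


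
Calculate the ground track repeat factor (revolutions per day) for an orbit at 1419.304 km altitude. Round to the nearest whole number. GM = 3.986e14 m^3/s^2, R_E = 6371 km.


r = 7.790304e+06 m
T = 2*pi*sqrt(r^3/mu) = 6842.9415 s = 114.0490 min
revs/day = 1440 / 114.0490 = 12.6261
Rounded: 13 revolutions per day

13 revolutions per day


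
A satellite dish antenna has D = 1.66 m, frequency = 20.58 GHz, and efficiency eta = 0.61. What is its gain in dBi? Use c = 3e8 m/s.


lambda = c/f = 3e8 / 2.058e+10 = 0.01457726 m
G = eta*(pi*D/lambda)^2 = 0.61*(pi*1.66/0.01457726)^2
G = 78071.7632 (linear)
G = 10*log10(78071.7632) = 48.9249 dBi

48.9249 dBi


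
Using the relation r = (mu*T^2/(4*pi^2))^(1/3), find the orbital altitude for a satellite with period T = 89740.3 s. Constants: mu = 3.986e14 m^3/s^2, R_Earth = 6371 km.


T = 89740.3 s
r = (mu*T^2/(4*pi^2))^(1/3) = (3.986e14 * 89740.3^2 / (4*pi^2))^(1/3)
r = 4.3322901e+07 m = 43322.9010 km
alt = r - R_E = 43322.9010 - 6371 = 36951.9010 km

36951.9010 km


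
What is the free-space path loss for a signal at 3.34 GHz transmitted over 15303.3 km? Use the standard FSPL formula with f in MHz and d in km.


f = 3.34 GHz = 3340.0000 MHz
d = 15303.3 km
FSPL = 32.44 + 20*log10(3340.0000) + 20*log10(15303.3)
FSPL = 32.44 + 70.4749 + 83.6957
FSPL = 186.6106 dB

186.6106 dB


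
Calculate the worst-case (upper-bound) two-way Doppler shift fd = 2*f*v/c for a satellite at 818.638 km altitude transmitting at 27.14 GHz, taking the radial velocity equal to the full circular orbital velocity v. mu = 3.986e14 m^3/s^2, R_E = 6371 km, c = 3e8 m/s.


r = 7.189638e+06 m
v = sqrt(mu/r) = 7445.8646 m/s (worst-case radial velocity)
f = 27.14 GHz = 2.714e+10 Hz
fd = 2*f*v/c = 2*2.714e+10*7445.8646/3.0e+08
fd = 1.3472051e+06 Hz

1.3472e+06 Hz


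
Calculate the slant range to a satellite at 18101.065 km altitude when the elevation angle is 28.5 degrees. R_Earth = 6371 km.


h = 18101.065 km, el = 28.5 deg
d = -R_E*sin(el) + sqrt((R_E*sin(el))^2 + 2*R_E*h + h^2)
d = -6371.0000*sin(0.4974188) + sqrt((6371.0000*0.4771588)^2 + 2*6371.0000*18101.065 + 18101.065^2)
d = 20782.9893 km

20782.9893 km


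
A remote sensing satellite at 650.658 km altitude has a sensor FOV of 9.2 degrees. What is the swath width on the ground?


FOV = 9.2 deg = 0.1605703 rad
swath = 2 * alt * tan(FOV/2) = 2 * 650.658 * tan(0.08028515)
swath = 2 * 650.658 * 0.08045809
swath = 104.7014 km

104.7014 km


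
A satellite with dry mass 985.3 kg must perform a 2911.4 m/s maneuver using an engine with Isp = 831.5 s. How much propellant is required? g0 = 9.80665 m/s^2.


ve = Isp * g0 = 831.5 * 9.80665 = 8154.229475 m/s
mass ratio = exp(dv/ve) = exp(2911.4/8154.229475) = 1.42909547
m_prop = m_dry * (mr - 1) = 985.3 * (1.42909547 - 1)
m_prop = 422.7878 kg

422.7878 kg


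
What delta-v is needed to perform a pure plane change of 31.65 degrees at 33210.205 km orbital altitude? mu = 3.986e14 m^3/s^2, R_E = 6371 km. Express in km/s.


r = 39581.2050 km = 3.9581205e+07 m
V = sqrt(mu/r) = 3173.3951 m/s
di = 31.65 deg = 0.5523967 rad
dV = 2*V*sin(di/2) = 2*3173.3951*sin(0.2761984)
dV = 1730.7701 m/s = 1.7308 km/s

1.7308 km/s


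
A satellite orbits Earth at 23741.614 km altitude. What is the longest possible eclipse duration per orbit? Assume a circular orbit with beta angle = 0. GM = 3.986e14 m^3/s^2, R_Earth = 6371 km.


r = 30112.6140 km
T = 866.7277 min
Eclipse fraction = arcsin(R_E/r)/pi = arcsin(6371.0000/30112.6140)/pi
= arcsin(0.2115725)/pi = 0.06785844
Eclipse duration = 0.06785844 * 866.7277 = 58.8148 min

58.8148 minutes


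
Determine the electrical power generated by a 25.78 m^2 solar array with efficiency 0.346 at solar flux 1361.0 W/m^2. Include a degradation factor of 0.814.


P = area * eta * S * degradation
P = 25.78 * 0.346 * 1361.0 * 0.814
P = 9881.9247 W

9881.9247 W


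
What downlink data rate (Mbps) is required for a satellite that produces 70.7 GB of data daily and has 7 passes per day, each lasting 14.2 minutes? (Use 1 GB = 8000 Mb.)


total contact time = 7 * 14.2 * 60 = 5964.0000 s
data = 70.7 GB = 565600.0000 Mb
rate = 565600.0000 / 5964.0000 = 94.8357 Mbps

94.8357 Mbps


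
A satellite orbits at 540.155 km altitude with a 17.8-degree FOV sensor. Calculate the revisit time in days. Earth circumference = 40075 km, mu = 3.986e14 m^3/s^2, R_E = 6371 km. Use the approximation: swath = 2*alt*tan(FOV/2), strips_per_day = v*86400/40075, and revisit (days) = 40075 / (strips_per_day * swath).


swath = 2*540.155*tan(0.1553343) = 169.1720 km
v = sqrt(mu/r) = 7594.3976 m/s = 7.5944 km/s
strips/day = v*86400/40075 = 7.5944*86400/40075 = 16.3732
coverage/day = strips * swath = 16.3732 * 169.1720 = 2769.8873 km
revisit = 40075 / 2769.8873 = 14.4681 days

14.4681 days


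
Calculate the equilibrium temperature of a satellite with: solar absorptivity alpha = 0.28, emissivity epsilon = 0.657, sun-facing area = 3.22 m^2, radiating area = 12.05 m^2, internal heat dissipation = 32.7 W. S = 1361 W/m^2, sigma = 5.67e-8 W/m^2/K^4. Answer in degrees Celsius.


Numerator = alpha*S*A_sun + Q_int = 0.28*1361*3.22 + 32.7 = 1259.7776 W
Denominator = eps*sigma*A_rad = 0.657*5.67e-8*12.05 = 4.488854e-07 W/K^4
T^4 = 2.8064571e+09 K^4
T = 230.1652 K = -42.9848 C

-42.9848 degrees Celsius


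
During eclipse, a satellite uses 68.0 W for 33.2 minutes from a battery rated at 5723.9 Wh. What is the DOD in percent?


E_used = P * t / 60 = 68.0 * 33.2 / 60 = 37.6267 Wh
DOD = E_used / E_total * 100 = 37.6267 / 5723.9 * 100
DOD = 0.6573607 %

0.6574 %


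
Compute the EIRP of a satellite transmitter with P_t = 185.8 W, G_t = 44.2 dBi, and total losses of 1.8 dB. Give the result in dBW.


Pt = 185.8 W = 22.6905 dBW
EIRP = Pt_dBW + Gt - losses = 22.6905 + 44.2 - 1.8 = 65.0905 dBW

65.0905 dBW


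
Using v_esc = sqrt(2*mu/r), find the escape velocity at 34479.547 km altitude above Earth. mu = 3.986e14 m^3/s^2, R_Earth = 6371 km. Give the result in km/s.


r = 6371.0 + 34479.547 = 40850.5470 km = 4.0850547e+07 m
v_esc = sqrt(2*mu/r) = sqrt(2*3.986e14 / 4.0850547e+07)
v_esc = 4417.5829 m/s = 4.4176 km/s

4.4176 km/s


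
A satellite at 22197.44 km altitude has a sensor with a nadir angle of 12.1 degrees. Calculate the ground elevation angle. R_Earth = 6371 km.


r = R_E + alt = 28568.4400 km
Law of sines in the satellite / Earth-center / ground-point triangle:
  sin(nadir)/R_E = sin(90 + el)/r  =>  cos(el) = (r/R_E)*sin(nadir)
cos(el) = (28568.4400 / 6371.0000) * sin(12.1 deg) = 0.9399585
el = arccos(0.9399585) = 19.9554 deg
(Earth-central angle = 90 - nadir - el = 57.9446 deg)

19.9554 degrees


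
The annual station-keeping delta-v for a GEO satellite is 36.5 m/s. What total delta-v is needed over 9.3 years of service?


dV = rate * years = 36.5 * 9.3
dV = 339.4500 m/s

339.4500 m/s


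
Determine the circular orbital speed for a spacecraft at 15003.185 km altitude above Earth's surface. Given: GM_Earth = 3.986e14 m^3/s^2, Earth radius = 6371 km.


r = R_E + alt = 6371.0 + 15003.185 = 21374.1850 km = 2.1374185e+07 m
v = sqrt(mu/r) = sqrt(3.986e14 / 2.1374185e+07) = 4318.4099 m/s = 4.3184 km/s

4.3184 km/s


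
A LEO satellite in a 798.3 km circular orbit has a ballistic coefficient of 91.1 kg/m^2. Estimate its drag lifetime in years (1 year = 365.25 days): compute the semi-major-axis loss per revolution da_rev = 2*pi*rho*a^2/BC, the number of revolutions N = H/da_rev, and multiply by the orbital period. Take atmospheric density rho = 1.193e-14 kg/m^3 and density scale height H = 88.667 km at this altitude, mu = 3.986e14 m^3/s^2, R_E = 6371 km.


a = R_E + alt = 7169.3000 km = 7.1693e+06 m
da_rev = 2*pi*rho*a^2/BC = 2*pi*1.193e-14*(7.1693e+06)^2/91.1 = 0.0422917292 m per revolution
N = H/da_rev = 88667.0000 m / 0.0422917292 m = 2.0965565e+06 revolutions
P = 2*pi*sqrt(a^3/mu) = 6041.2437 s
lifetime = N*P = 2.0965565e+06 * 6041.2437 = 1.2665809e+10 s = 146595.0079 days
years = 146595.0079 / 365.25 = 401.3553 years

401.3553 years


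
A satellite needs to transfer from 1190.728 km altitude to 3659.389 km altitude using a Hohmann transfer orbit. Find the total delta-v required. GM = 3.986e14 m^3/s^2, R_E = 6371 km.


r1 = 7561.7280 km = 7.561728e+06 m
r2 = 10030.3890 km = 1.0030389e+07 m
dv1 = sqrt(mu/r1)*(sqrt(2*r2/(r1+r2)) - 1) = 492.6972 m/s
dv2 = sqrt(mu/r2)*(1 - sqrt(2*r1/(r1+r2))) = 459.0179 m/s
total dv = |dv1| + |dv2| = 492.6972 + 459.0179 = 951.7151 m/s = 0.9517151 km/s

0.9517 km/s


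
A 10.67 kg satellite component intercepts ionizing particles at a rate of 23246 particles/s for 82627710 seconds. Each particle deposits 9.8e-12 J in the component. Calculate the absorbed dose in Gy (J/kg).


Total energy deposited = rate * time * E_per
  = 23246 * 82627710 * 9.8e-12 = 18.8235 J
Dose = E_total / mass = 18.8235 / 10.67
Dose = 1.7642 Gy

1.7642 Gy


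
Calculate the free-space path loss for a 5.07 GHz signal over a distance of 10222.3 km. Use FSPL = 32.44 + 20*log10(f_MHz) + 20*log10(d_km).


f = 5.07 GHz = 5070.0000 MHz
d = 10222.3 km
FSPL = 32.44 + 20*log10(5070.0000) + 20*log10(10222.3)
FSPL = 32.44 + 74.1002 + 80.1910
FSPL = 186.7311 dB

186.7311 dB


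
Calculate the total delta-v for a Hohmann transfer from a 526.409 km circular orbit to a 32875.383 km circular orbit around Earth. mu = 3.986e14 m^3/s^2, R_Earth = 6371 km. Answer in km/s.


r1 = 6897.4090 km = 6.897409e+06 m
r2 = 39246.3830 km = 3.9246383e+07 m
dv1 = sqrt(mu/r1)*(sqrt(2*r2/(r1+r2)) - 1) = 2312.8358 m/s
dv2 = sqrt(mu/r2)*(1 - sqrt(2*r1/(r1+r2))) = 1444.4134 m/s
total dv = |dv1| + |dv2| = 2312.8358 + 1444.4134 = 3757.2492 m/s = 3.7572 km/s

3.7572 km/s


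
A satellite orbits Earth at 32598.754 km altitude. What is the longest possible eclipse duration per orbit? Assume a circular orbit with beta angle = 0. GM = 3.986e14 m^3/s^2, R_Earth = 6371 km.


r = 38969.7540 km
T = 1276.0023 min
Eclipse fraction = arcsin(R_E/r)/pi = arcsin(6371.0000/38969.7540)/pi
= arcsin(0.1634858)/pi = 0.05227378
Eclipse duration = 0.05227378 * 1276.0023 = 66.7015 min

66.7015 minutes


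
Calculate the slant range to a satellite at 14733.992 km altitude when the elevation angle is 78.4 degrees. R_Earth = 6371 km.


h = 14733.992 km, el = 78.4 deg
d = -R_E*sin(el) + sqrt((R_E*sin(el))^2 + 2*R_E*h + h^2)
d = -6371.0000*sin(1.3683) + sqrt((6371.0000*0.9795752)^2 + 2*6371.0000*14733.992 + 14733.992^2)
d = 14825.2020 km

14825.2020 km
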